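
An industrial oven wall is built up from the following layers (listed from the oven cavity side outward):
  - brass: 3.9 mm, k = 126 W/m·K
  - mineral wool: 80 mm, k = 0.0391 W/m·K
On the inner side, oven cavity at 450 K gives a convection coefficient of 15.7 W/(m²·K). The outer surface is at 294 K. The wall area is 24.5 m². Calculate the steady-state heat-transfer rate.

Using the resistance-network approach (series):
R_inner film = 1/(h_i·A) = 1/(15.7×24.5) = 0.0026 K/W
R_brass = L/(kA) = 0.0039/(126×24.5) = 1.263×10^-6 K/W
R_mineral wool = L/(kA) = 0.08/(0.0391×24.5) = 0.08351 K/W
R_total = 0.08611 K/W
Q = ΔT / R_total = 156 / 0.08611

Q ≈ 1810 W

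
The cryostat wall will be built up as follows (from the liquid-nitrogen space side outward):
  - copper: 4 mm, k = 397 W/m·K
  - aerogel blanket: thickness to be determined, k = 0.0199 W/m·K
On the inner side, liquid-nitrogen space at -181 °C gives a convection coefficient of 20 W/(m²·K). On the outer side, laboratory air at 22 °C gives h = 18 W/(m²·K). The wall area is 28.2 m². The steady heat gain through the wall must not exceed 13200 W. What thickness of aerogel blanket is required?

L ≈ 6.53 mm

Using the resistance-network approach (series):
R_inner film = 1/(h_i·A) = 1/(20×28.2) = 0.001773 K/W
R_copper = L/(kA) = 0.004/(397×28.2) = 3.573×10^-7 K/W
R_outer film = 1/(h_o·A) = 1/(18×28.2) = 0.00197 K/W
Sum of the known resistances R_other = 0.003743 K/W
Required total resistance R_tot = ΔT/Q_allow = 203/13200 = 0.01538 K/W
R_aerogel blanket = R_tot − R_other = 0.01164 K/W
L = R·k·A = 0.01164×0.0199×28.2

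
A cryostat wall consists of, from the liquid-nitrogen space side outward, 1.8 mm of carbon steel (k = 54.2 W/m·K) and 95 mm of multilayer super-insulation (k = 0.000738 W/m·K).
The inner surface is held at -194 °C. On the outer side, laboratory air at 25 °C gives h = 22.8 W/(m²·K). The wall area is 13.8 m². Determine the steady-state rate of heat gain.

Q ≈ 23.5 W

Model the wall as resistances in series:
R_carbon steel = L/(kA) = 0.0018/(54.2×13.8) = 2.407×10^-6 K/W
R_multilayer super-insulation = L/(kA) = 0.095/(0.000738×13.8) = 9.328 K/W
R_outer film = 1/(h_o·A) = 1/(22.8×13.8) = 0.003178 K/W
R_total = 9.331 K/W
Q = ΔT / R_total = 219 / 9.331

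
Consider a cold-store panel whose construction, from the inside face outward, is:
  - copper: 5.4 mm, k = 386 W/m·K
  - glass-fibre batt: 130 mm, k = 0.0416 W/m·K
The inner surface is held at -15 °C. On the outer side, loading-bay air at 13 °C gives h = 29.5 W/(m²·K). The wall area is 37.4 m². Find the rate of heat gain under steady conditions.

Model the wall as resistances in series:
R_copper = L/(kA) = 0.0054/(386×37.4) = 3.741×10^-7 K/W
R_glass-fibre batt = L/(kA) = 0.13/(0.0416×37.4) = 0.08356 K/W
R_outer film = 1/(h_o·A) = 1/(29.5×37.4) = 9.064×10^-4 K/W
R_total = 0.08446 K/W
Q = ΔT / R_total = 28 / 0.08446

Q ≈ 332 W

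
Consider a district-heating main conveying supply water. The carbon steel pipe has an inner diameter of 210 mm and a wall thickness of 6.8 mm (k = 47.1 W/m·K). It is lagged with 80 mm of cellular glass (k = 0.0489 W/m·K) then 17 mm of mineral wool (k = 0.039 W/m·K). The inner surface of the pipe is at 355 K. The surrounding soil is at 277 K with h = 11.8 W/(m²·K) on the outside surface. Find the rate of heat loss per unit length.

Radial resistances (cylindrical: R_cond = ln(r_o/r_i)/(2πkL), R_conv = 1/(h·2πrL)):
R_carbon steel pipe wall = ln(111.8/105)/(2π×47.1×1) = 2.12×10^-4 K/W
R_cellular glass = ln(191.8/111.8)/(2π×0.0489×1) = 1.757 K/W
R_mineral wool = ln(208.8/191.8)/(2π×0.039×1) = 0.3466 K/W
R_outer film = 1/(h_o·2πr_oL) = 1/(11.8×2π×0.2088×1) = 0.0646 K/W
R_total = 2.168 K/W
Q = ΔT/R_total = 78/2.168

q′ ≈ 36 W/m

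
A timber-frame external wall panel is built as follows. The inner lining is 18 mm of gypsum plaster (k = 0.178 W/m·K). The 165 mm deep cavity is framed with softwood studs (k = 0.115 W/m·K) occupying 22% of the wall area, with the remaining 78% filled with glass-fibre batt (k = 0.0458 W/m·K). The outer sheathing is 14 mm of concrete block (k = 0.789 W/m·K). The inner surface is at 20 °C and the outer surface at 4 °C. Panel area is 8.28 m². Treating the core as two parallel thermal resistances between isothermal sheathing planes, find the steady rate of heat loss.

Q ≈ 46.9 W

Sheathing layers in series; stud and cavity paths in parallel between them.
R_inner = 0.018/(0.178×8.28) = 0.01221 K/W
R_stud  = 0.165/(0.115×0.22×8.28) = 0.7876 K/W
R_cav   = 0.165/(0.0458×0.78×8.28) = 0.5578 K/W
1/R_core = 1/R_stud + 1/R_cav → R_core = 0.3266 K/W
R_outer = 0.014/(0.789×8.28) = 0.002143 K/W
R_total = 0.3409 K/W
Q = ΔT/R_total = 16/0.3409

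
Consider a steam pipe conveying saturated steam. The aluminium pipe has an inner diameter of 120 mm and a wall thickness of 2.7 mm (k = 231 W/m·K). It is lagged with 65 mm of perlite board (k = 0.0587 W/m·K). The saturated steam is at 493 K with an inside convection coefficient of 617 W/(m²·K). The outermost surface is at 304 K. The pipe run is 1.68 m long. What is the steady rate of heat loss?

Q ≈ 164 W

Treating each annulus and film as a series resistance:
R_inner film = 1/(h_i·2πr₁L) = 1/(617×2π×0.06×1.68) = 0.002559 K/W
R_aluminium pipe wall = ln(62.7/60)/(2π×231×1.68) = 1.805×10^-5 K/W
R_perlite board = ln(127.7/62.7)/(2π×0.0587×1.68) = 1.148 K/W
R_total = 1.151 K/W
Q = ΔT/R_total = 189/1.151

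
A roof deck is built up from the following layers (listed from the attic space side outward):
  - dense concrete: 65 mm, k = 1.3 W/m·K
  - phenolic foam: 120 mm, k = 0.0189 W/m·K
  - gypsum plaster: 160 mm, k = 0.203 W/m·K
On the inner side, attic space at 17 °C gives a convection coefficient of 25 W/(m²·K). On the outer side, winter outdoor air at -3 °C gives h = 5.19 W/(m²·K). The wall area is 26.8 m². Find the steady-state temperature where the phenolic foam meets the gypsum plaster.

Thermal resistances in series:
R_inner film = 1/(h_i·A) = 1/(25×26.8) = 0.001493 K/W
R_dense concrete = L/(kA) = 0.065/(1.3×26.8) = 0.001866 K/W
R_phenolic foam = L/(kA) = 0.12/(0.0189×26.8) = 0.2369 K/W
R_gypsum plaster = L/(kA) = 0.16/(0.203×26.8) = 0.02941 K/W
R_outer film = 1/(h_o·A) = 1/(5.19×26.8) = 0.007189 K/W
R_total = 0.2769 K/W;  Q = ΔT/R_total = 20/0.2769 = 72.24 W
T_interface = T_inner − Q·ΣR(inner→interface) = 17 − 72.2×0.2403

T ≈ -0.356 °C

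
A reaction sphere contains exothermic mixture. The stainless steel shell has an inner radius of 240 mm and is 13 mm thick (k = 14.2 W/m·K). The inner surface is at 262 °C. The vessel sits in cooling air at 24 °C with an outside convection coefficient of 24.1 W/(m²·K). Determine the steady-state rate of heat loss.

Q ≈ 4510 W

Radial (spherical) resistances in series:
R_stainless steel shell = (1/0.24 − 1/0.253)/(4π×14.2) = 0.0012 K/W
R_outer film = 1/(h·4πr_o²) = 1/(24.1×4π×0.253²) = 0.05159 K/W
R_total = 0.05279 K/W
Q = ΔT/R_total = 238/0.05279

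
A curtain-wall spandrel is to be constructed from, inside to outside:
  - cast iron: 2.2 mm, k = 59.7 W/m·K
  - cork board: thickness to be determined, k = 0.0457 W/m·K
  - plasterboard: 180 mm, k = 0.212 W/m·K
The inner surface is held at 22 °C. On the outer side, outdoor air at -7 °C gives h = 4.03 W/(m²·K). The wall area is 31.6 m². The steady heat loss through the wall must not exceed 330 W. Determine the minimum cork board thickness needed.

L ≈ 76.8 mm

Series thermal resistances:
R_cast iron = L/(kA) = 0.0022/(59.7×31.6) = 1.166×10^-6 K/W
R_plasterboard = L/(kA) = 0.18/(0.212×31.6) = 0.02687 K/W
R_outer film = 1/(h_o·A) = 1/(4.03×31.6) = 0.007852 K/W
Sum of the known resistances R_other = 0.03472 K/W
Required total resistance R_tot = ΔT/Q_allow = 29/330 = 0.08788 K/W
R_cork board = R_tot − R_other = 0.05316 K/W
L = R·k·A = 0.05316×0.0457×31.6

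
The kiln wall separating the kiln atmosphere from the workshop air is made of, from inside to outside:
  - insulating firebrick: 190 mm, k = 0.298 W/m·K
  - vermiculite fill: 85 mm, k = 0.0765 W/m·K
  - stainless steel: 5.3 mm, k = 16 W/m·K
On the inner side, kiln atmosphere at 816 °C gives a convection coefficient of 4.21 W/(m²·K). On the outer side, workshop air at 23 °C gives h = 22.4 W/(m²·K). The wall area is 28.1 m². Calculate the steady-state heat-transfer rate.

Q ≈ 11000 W

Model the wall as resistances in series:
R_inner film = 1/(h_i·A) = 1/(4.21×28.1) = 0.008453 K/W
R_insulating firebrick = L/(kA) = 0.19/(0.298×28.1) = 0.02269 K/W
R_vermiculite fill = L/(kA) = 0.085/(0.0765×28.1) = 0.03954 K/W
R_stainless steel = L/(kA) = 0.0053/(16×28.1) = 1.179×10^-5 K/W
R_outer film = 1/(h_o·A) = 1/(22.4×28.1) = 0.001589 K/W
R_total = 0.07228 K/W
Q = ΔT / R_total = 793 / 0.07228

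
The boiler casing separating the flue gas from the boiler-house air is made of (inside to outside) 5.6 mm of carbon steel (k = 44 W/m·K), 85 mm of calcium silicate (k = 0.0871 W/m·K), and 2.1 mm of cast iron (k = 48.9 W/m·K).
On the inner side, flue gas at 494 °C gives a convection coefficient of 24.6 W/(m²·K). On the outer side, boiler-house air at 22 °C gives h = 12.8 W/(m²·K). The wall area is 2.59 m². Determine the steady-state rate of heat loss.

Thermal resistances in series:
R_inner film = 1/(h_i·A) = 1/(24.6×2.59) = 0.0157 K/W
R_carbon steel = L/(kA) = 0.0056/(44×2.59) = 4.914×10^-5 K/W
R_calcium silicate = L/(kA) = 0.085/(0.0871×2.59) = 0.3768 K/W
R_cast iron = L/(kA) = 0.0021/(48.9×2.59) = 1.658×10^-5 K/W
R_outer film = 1/(h_o·A) = 1/(12.8×2.59) = 0.03016 K/W
R_total = 0.4227 K/W
Q = ΔT / R_total = 472 / 0.4227

Q ≈ 1120 W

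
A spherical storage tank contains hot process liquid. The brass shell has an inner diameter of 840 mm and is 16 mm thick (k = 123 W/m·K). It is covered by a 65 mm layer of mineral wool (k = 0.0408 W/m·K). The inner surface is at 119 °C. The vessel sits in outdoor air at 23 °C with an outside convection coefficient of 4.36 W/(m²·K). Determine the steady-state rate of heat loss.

Q ≈ 147 W

Spherical conduction: R = (1/r_in − 1/r_out)/(4πk) per layer; series-sum.
R_brass shell = (1/0.42 − 1/0.436)/(4π×123) = 5.653×10^-5 K/W
R_mineral wool = (1/0.436 − 1/0.501)/(4π×0.0408) = 0.5804 K/W
R_outer film = 1/(h·4πr_o²) = 1/(4.36×4π×0.501²) = 0.07272 K/W
R_total = 0.6532 K/W
Q = ΔT/R_total = 96/0.6532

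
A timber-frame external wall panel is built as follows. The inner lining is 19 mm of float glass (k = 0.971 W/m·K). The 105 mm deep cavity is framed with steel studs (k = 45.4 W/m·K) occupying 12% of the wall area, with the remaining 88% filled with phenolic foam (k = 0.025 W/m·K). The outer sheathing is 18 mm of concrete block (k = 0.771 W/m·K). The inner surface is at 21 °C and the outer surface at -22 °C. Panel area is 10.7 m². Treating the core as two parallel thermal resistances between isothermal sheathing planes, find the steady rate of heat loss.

Sheathing layers in series; stud and cavity paths in parallel between them.
R_inner = 0.019/(0.971×10.7) = 0.001829 K/W
R_stud  = 0.105/(45.4×0.12×10.7) = 0.001801 K/W
R_cav   = 0.105/(0.025×0.88×10.7) = 0.446 K/W
1/R_core = 1/R_stud + 1/R_cav → R_core = 0.001794 K/W
R_outer = 0.018/(0.771×10.7) = 0.002182 K/W
R_total = 0.005805 K/W
Q = ΔT/R_total = 43/0.005805

Q ≈ 7410 W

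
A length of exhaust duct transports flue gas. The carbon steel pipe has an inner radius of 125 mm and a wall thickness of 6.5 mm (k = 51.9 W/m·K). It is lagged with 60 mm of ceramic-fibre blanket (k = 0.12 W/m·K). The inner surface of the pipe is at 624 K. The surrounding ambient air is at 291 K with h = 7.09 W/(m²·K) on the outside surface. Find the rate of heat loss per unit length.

q′ ≈ 541 W/m

Per-layer cylindrical resistances, series-summed:
R_carbon steel pipe wall = ln(131.5/125)/(2π×51.9×1) = 1.555×10^-4 K/W
R_ceramic-fibre blanket = ln(191.5/131.5)/(2π×0.12×1) = 0.4985 K/W
R_outer film = 1/(h_o·2πr_oL) = 1/(7.09×2π×0.1915×1) = 0.1172 K/W
R_total = 0.6159 K/W
Q = ΔT/R_total = 333/0.6159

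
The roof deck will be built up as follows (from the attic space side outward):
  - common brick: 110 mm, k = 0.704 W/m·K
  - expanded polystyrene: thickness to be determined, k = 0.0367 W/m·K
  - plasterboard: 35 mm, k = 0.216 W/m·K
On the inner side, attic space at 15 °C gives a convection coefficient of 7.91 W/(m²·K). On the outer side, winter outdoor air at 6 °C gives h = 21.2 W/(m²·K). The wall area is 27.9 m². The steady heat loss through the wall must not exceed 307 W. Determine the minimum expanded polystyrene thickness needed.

L ≈ 12 mm

Thermal resistances in series:
R_inner film = 1/(h_i·A) = 1/(7.91×27.9) = 0.004531 K/W
R_common brick = L/(kA) = 0.11/(0.704×27.9) = 0.0056 K/W
R_plasterboard = L/(kA) = 0.035/(0.216×27.9) = 0.005808 K/W
R_outer film = 1/(h_o·A) = 1/(21.2×27.9) = 0.001691 K/W
Sum of the known resistances R_other = 0.01763 K/W
Required total resistance R_tot = ΔT/Q_allow = 9/307 = 0.02932 K/W
R_expanded polystyrene = R_tot − R_other = 0.01169 K/W
L = R·k·A = 0.01169×0.0367×27.9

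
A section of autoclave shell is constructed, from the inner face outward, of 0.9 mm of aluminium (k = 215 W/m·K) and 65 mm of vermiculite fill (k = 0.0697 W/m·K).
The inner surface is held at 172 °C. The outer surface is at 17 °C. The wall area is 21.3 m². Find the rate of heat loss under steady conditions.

Q ≈ 3540 W

Treating each layer as a thermal resistance in series:
R_aluminium = L/(kA) = 0.0009/(215×21.3) = 1.965×10^-7 K/W
R_vermiculite fill = L/(kA) = 0.065/(0.0697×21.3) = 0.04378 K/W
R_total = 0.04378 K/W
Q = ΔT / R_total = 155 / 0.04378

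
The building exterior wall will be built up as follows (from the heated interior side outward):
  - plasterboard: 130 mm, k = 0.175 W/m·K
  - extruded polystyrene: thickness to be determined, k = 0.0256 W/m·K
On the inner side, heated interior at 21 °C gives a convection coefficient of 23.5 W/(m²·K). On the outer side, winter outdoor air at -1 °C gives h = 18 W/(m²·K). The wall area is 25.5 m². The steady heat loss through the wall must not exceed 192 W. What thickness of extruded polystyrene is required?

L ≈ 53.3 mm

Using the resistance-network approach (series):
R_inner film = 1/(h_i·A) = 1/(23.5×25.5) = 0.001669 K/W
R_plasterboard = L/(kA) = 0.13/(0.175×25.5) = 0.02913 K/W
R_outer film = 1/(h_o·A) = 1/(18×25.5) = 0.002179 K/W
Sum of the known resistances R_other = 0.03298 K/W
Required total resistance R_tot = ΔT/Q_allow = 22/192 = 0.1146 K/W
R_extruded polystyrene = R_tot − R_other = 0.0816 K/W
L = R·k·A = 0.0816×0.0256×25.5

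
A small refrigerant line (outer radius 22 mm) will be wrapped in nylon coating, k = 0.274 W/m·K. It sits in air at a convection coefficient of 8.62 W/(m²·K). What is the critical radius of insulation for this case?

For a cylinder r_cr = k/h = 0.274/8.62
r_cr = 31.8 mm; since the bare radius (22 mm) is below r_cr, adding a thin layer of insulation will *increase* heat loss.

r_cr ≈ 31.8 mm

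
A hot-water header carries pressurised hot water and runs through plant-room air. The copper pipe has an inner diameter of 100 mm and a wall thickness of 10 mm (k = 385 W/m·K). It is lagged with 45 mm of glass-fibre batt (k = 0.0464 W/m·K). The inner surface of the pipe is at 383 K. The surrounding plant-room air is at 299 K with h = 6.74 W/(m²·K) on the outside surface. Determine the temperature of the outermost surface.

T ≈ 308 K

Radial resistances (cylindrical: R_cond = ln(r_o/r_i)/(2πkL), R_conv = 1/(h·2πrL)):
R_copper pipe wall = ln(60/50)/(2π×385×1) = 7.537×10^-5 K/W
R_glass-fibre batt = ln(105/60)/(2π×0.0464×1) = 1.92 K/W
R_outer film = 1/(h_o·2πr_oL) = 1/(6.74×2π×0.105×1) = 0.2249 K/W
R_total = 2.144 K/W
Q = ΔT/R_total = 84/2.144
Q = 39.2 W/m
T_interface = T_inner − Q·ΣR(inner→interface) = 383 − 39.2×1.92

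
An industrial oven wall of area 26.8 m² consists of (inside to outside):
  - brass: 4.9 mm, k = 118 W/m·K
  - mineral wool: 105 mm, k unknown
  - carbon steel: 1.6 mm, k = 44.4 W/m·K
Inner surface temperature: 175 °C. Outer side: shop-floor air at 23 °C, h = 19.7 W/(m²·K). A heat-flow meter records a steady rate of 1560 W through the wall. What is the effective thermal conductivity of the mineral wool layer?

k ≈ 0.041 W/(m·K)

Series thermal resistances:
R_brass = L/(kA) = 0.0049/(118×26.8) = 1.549×10^-6 K/W
R_carbon steel = L/(kA) = 0.0016/(44.4×26.8) = 1.345×10^-6 K/W
R_outer film = 1/(h_o·A) = 1/(19.7×26.8) = 0.001894 K/W
Sum of known resistances R_other = 0.001897 K/W
Total R = ΔT/Q = 152/1560 = 0.09744 K/W
R_mineral wool = R_total − R_other = 0.09554 K/W
k = L/(R·A) = 0.105/(0.09554×26.8)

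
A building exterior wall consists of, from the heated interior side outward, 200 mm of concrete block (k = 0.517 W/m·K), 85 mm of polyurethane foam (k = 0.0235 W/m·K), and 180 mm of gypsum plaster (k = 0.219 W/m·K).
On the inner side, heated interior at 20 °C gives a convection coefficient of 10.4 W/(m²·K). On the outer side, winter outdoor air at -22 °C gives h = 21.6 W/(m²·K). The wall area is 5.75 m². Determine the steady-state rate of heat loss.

Series thermal resistances:
R_inner film = 1/(h_i·A) = 1/(10.4×5.75) = 0.01672 K/W
R_concrete block = L/(kA) = 0.2/(0.517×5.75) = 0.06728 K/W
R_polyurethane foam = L/(kA) = 0.085/(0.0235×5.75) = 0.629 K/W
R_gypsum plaster = L/(kA) = 0.18/(0.219×5.75) = 0.1429 K/W
R_outer film = 1/(h_o·A) = 1/(21.6×5.75) = 0.008052 K/W
R_total = 0.864 K/W
Q = ΔT / R_total = 42 / 0.864

Q ≈ 48.6 W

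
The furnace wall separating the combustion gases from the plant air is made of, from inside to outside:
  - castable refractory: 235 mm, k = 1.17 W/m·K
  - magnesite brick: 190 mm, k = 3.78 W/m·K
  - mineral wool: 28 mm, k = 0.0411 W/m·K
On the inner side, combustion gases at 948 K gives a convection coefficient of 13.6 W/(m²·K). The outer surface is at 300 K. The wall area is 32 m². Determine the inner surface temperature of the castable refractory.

T ≈ 901 K

Using the resistance-network approach (series):
R_inner film = 1/(h_i·A) = 1/(13.6×32) = 0.002298 K/W
R_castable refractory = L/(kA) = 0.235/(1.17×32) = 0.006277 K/W
R_magnesite brick = L/(kA) = 0.19/(3.78×32) = 0.001571 K/W
R_mineral wool = L/(kA) = 0.028/(0.0411×32) = 0.02129 K/W
R_total = 0.03143 K/W;  Q = ΔT/R_total = 648/0.03143 = 20610 W
T_interface = T_inner − Q·ΣR(inner→interface) = 948 − 20600×0.002298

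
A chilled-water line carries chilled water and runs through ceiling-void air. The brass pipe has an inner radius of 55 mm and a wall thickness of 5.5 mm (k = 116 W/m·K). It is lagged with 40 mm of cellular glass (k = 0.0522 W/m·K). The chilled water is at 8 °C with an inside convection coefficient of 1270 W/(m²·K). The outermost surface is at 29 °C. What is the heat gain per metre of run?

Radial resistances (cylindrical: R_cond = ln(r_o/r_i)/(2πkL), R_conv = 1/(h·2πrL)):
R_inner film = 1/(h_i·2πr₁L) = 1/(1270×2π×0.055×1) = 0.002279 K/W
R_brass pipe wall = ln(60.5/55)/(2π×116×1) = 1.308×10^-4 K/W
R_cellular glass = ln(100.5/60.5)/(2π×0.0522×1) = 1.547 K/W
R_total = 1.55 K/W
Q = ΔT/R_total = 21/1.55

q′ ≈ 13.6 W/m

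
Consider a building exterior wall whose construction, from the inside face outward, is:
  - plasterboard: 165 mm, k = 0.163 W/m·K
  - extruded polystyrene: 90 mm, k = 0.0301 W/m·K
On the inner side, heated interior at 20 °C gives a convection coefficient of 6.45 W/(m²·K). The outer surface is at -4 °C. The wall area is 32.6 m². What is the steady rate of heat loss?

Q ≈ 188 W

Series thermal resistances:
R_inner film = 1/(h_i·A) = 1/(6.45×32.6) = 0.004756 K/W
R_plasterboard = L/(kA) = 0.165/(0.163×32.6) = 0.03105 K/W
R_extruded polystyrene = L/(kA) = 0.09/(0.0301×32.6) = 0.09172 K/W
R_total = 0.1275 K/W
Q = ΔT / R_total = 24 / 0.1275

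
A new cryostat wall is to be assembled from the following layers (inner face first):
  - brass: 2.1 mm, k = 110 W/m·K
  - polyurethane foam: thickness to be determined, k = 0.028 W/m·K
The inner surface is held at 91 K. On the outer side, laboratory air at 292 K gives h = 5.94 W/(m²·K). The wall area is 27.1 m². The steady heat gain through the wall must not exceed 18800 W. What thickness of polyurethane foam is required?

Series thermal resistances:
R_brass = L/(kA) = 0.0021/(110×27.1) = 7.045×10^-7 K/W
R_outer film = 1/(h_o·A) = 1/(5.94×27.1) = 0.006212 K/W
Sum of the known resistances R_other = 0.006213 K/W
Required total resistance R_tot = ΔT/Q_allow = 201/18800 = 0.01069 K/W
R_polyurethane foam = R_tot − R_other = 0.004479 K/W
L = R·k·A = 0.004479×0.028×27.1

L ≈ 3.4 mm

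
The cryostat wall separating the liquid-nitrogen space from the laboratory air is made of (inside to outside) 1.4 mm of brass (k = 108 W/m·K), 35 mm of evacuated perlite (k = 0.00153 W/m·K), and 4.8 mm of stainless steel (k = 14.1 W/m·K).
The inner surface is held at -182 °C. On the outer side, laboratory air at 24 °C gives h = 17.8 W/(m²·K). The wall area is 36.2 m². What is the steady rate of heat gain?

Q ≈ 325 W

Thermal resistances in series:
R_brass = L/(kA) = 0.0014/(108×36.2) = 3.581×10^-7 K/W
R_evacuated perlite = L/(kA) = 0.035/(0.00153×36.2) = 0.6319 K/W
R_stainless steel = L/(kA) = 0.0048/(14.1×36.2) = 9.404×10^-6 K/W
R_outer film = 1/(h_o·A) = 1/(17.8×36.2) = 0.001552 K/W
R_total = 0.6335 K/W
Q = ΔT / R_total = 206 / 0.6335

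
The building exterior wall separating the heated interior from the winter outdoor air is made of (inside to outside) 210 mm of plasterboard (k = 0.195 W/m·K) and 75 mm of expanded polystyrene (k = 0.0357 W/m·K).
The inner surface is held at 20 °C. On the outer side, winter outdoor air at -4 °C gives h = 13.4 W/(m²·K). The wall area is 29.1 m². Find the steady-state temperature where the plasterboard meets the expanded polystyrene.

Thermal resistances in series:
R_plasterboard = L/(kA) = 0.21/(0.195×29.1) = 0.03701 K/W
R_expanded polystyrene = L/(kA) = 0.075/(0.0357×29.1) = 0.07219 K/W
R_outer film = 1/(h_o·A) = 1/(13.4×29.1) = 0.002564 K/W
R_total = 0.1118 K/W;  Q = ΔT/R_total = 24/0.1118 = 214.7 W
T_interface = T_inner − Q·ΣR(inner→interface) = 20 − 215×0.03701

T ≈ 12.1 °C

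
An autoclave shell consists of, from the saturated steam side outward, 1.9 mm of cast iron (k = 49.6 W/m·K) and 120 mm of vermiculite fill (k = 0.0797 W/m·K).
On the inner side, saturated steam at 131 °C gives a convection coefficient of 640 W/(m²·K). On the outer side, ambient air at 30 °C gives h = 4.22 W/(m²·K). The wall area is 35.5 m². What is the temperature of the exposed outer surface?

Using the resistance-network approach (series):
R_inner film = 1/(h_i·A) = 1/(640×35.5) = 4.401×10^-5 K/W
R_cast iron = L/(kA) = 0.0019/(49.6×35.5) = 1.079×10^-6 K/W
R_vermiculite fill = L/(kA) = 0.12/(0.0797×35.5) = 0.04241 K/W
R_outer film = 1/(h_o·A) = 1/(4.22×35.5) = 0.006675 K/W
R_total = 0.04913 K/W;  Q = ΔT/R_total = 101/0.04913 = 2056 W
T_interface = T_inner − Q·ΣR(inner→interface) = 131 − 2060×0.04246

T ≈ 43.7 °C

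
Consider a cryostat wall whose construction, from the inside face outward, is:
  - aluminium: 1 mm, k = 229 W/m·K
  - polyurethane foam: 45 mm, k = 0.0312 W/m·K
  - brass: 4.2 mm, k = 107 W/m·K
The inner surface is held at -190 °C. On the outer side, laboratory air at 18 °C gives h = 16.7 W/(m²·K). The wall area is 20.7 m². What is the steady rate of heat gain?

Treating each layer as a thermal resistance in series:
R_aluminium = L/(kA) = 0.001/(229×20.7) = 2.11×10^-7 K/W
R_polyurethane foam = L/(kA) = 0.045/(0.0312×20.7) = 0.06968 K/W
R_brass = L/(kA) = 0.0042/(107×20.7) = 1.896×10^-6 K/W
R_outer film = 1/(h_o·A) = 1/(16.7×20.7) = 0.002893 K/W
R_total = 0.07257 K/W
Q = ΔT / R_total = 208 / 0.07257

Q ≈ 2870 W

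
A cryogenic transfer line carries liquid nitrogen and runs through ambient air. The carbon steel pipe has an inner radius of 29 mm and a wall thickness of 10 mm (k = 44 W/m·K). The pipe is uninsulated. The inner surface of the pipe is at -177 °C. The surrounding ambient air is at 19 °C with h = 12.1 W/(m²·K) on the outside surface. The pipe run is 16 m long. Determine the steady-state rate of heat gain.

Q ≈ 9270 W

Radial resistances (cylindrical: R_cond = ln(r_o/r_i)/(2πkL), R_conv = 1/(h·2πrL)):
R_carbon steel pipe wall = ln(39/29)/(2π×44×16) = 6.698×10^-5 K/W
R_outer film = 1/(h_o·2πr_oL) = 1/(12.1×2π×0.039×16) = 0.02108 K/W
R_total = 0.02115 K/W
Q = ΔT/R_total = 196/0.02115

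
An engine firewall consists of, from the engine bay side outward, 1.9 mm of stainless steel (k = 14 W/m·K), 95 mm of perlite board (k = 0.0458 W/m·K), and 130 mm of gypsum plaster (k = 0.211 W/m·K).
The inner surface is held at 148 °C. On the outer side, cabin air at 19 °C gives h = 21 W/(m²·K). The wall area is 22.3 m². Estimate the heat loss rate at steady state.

Series thermal resistances:
R_stainless steel = L/(kA) = 0.0019/(14×22.3) = 6.086×10^-6 K/W
R_perlite board = L/(kA) = 0.095/(0.0458×22.3) = 0.09302 K/W
R_gypsum plaster = L/(kA) = 0.13/(0.211×22.3) = 0.02763 K/W
R_outer film = 1/(h_o·A) = 1/(21×22.3) = 0.002135 K/W
R_total = 0.1228 K/W
Q = ΔT / R_total = 129 / 0.1228

Q ≈ 1050 W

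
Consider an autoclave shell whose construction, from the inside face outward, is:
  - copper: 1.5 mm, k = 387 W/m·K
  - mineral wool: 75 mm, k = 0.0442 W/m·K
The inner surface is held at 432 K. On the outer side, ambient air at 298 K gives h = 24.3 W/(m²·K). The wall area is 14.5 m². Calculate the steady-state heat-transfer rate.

Q ≈ 1120 W

Thermal resistances in series:
R_copper = L/(kA) = 0.0015/(387×14.5) = 2.673×10^-7 K/W
R_mineral wool = L/(kA) = 0.075/(0.0442×14.5) = 0.117 K/W
R_outer film = 1/(h_o·A) = 1/(24.3×14.5) = 0.002838 K/W
R_total = 0.1199 K/W
Q = ΔT / R_total = 134 / 0.1199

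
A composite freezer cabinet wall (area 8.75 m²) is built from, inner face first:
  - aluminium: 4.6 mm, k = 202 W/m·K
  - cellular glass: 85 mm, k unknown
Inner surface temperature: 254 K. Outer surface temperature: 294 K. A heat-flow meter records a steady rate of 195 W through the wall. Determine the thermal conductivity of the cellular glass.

Treating each layer as a thermal resistance in series:
R_aluminium = L/(kA) = 0.0046/(202×8.75) = 2.603×10^-6 K/W
Sum of known resistances R_other = 2.603×10^-6 K/W
Total R = ΔT/Q = 40/195 = 0.2051 K/W
R_cellular glass = R_total − R_other = 0.2051 K/W
k = L/(R·A) = 0.085/(0.2051×8.75)

k ≈ 0.0474 W/(m·K)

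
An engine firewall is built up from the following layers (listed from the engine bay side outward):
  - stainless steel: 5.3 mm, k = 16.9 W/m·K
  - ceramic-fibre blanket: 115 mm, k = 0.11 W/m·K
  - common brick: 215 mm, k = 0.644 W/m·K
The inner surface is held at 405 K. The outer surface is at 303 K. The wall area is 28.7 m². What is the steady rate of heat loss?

Q ≈ 2120 W

Model the wall as resistances in series:
R_stainless steel = L/(kA) = 0.0053/(16.9×28.7) = 1.093×10^-5 K/W
R_ceramic-fibre blanket = L/(kA) = 0.115/(0.11×28.7) = 0.03643 K/W
R_common brick = L/(kA) = 0.215/(0.644×28.7) = 0.01163 K/W
R_total = 0.04807 K/W
Q = ΔT / R_total = 102 / 0.04807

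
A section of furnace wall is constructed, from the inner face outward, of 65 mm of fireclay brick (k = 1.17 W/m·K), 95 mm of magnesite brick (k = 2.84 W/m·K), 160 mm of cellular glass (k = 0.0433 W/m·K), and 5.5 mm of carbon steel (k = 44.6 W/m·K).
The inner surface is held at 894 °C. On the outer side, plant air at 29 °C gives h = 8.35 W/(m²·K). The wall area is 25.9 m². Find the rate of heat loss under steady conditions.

Q ≈ 5740 W

Series thermal resistances:
R_fireclay brick = L/(kA) = 0.065/(1.17×25.9) = 0.002145 K/W
R_magnesite brick = L/(kA) = 0.095/(2.84×25.9) = 0.001292 K/W
R_cellular glass = L/(kA) = 0.16/(0.0433×25.9) = 0.1427 K/W
R_carbon steel = L/(kA) = 0.0055/(44.6×25.9) = 4.761×10^-6 K/W
R_outer film = 1/(h_o·A) = 1/(8.35×25.9) = 0.004624 K/W
R_total = 0.1507 K/W
Q = ΔT / R_total = 865 / 0.1507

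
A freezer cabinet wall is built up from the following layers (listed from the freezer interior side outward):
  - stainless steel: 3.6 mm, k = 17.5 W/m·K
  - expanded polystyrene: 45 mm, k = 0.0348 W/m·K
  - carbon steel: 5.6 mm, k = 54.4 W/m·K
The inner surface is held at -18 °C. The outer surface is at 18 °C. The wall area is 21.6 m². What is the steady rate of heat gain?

Series thermal resistances:
R_stainless steel = L/(kA) = 0.0036/(17.5×21.6) = 9.524×10^-6 K/W
R_expanded polystyrene = L/(kA) = 0.045/(0.0348×21.6) = 0.05987 K/W
R_carbon steel = L/(kA) = 0.0056/(54.4×21.6) = 4.766×10^-6 K/W
R_total = 0.05988 K/W
Q = ΔT / R_total = 36 / 0.05988

Q ≈ 601 W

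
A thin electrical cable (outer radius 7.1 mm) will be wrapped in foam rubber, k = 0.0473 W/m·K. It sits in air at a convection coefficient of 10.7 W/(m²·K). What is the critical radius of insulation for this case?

For a cylinder r_cr = k/h = 0.0473/10.7
r_cr = 4.42 mm; since the bare radius (7.1 mm) is above r_cr, any added insulation will reduce heat loss.

r_cr ≈ 4.42 mm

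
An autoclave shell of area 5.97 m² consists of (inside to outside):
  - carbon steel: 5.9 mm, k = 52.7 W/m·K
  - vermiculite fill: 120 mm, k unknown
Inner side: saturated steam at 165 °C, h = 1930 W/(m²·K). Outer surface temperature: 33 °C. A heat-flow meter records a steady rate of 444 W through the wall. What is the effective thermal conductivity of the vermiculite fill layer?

Treating each layer as a thermal resistance in series:
R_inner film = 1/(h_i·A) = 1/(1930×5.97) = 8.679×10^-5 K/W
R_carbon steel = L/(kA) = 0.0059/(52.7×5.97) = 1.875×10^-5 K/W
Sum of known resistances R_other = 1.055×10^-4 K/W
Total R = ΔT/Q = 132/444 = 0.2973 K/W
R_vermiculite fill = R_total − R_other = 0.2972 K/W
k = L/(R·A) = 0.12/(0.2972×5.97)

k ≈ 0.0676 W/(m·K)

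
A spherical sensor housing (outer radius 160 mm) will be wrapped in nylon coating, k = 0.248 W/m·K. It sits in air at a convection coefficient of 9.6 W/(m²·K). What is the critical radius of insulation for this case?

For a sphere r_cr = 2k/h = 2×0.248/9.6
r_cr = 51.7 mm; since the bare radius (160 mm) is above r_cr, any added insulation will reduce heat loss.

r_cr ≈ 51.7 mm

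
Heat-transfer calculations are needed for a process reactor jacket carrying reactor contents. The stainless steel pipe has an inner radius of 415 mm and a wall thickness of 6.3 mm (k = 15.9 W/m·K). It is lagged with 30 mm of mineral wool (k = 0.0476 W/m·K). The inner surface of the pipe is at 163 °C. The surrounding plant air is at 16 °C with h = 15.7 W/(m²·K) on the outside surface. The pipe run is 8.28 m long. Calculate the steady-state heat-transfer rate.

Q ≈ 4820 W

For a radial system each layer contributes R = ln(r_out/r_in)/(2πkL); films add R = 1/(hA).
R_stainless steel pipe wall = ln(421.3/415)/(2π×15.9×8.28) = 1.821×10^-5 K/W
R_mineral wool = ln(451.3/421.3)/(2π×0.0476×8.28) = 0.02778 K/W
R_outer film = 1/(h_o·2πr_oL) = 1/(15.7×2π×0.4513×8.28) = 0.002713 K/W
R_total = 0.03051 K/W
Q = ΔT/R_total = 147/0.03051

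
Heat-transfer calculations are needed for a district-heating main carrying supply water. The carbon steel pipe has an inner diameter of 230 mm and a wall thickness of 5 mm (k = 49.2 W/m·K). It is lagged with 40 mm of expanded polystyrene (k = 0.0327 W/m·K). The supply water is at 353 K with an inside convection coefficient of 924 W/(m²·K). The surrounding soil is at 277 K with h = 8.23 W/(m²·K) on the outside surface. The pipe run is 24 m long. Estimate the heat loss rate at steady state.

For a radial system each layer contributes R = ln(r_out/r_in)/(2πkL); films add R = 1/(hA).
R_inner film = 1/(h_i·2πr₁L) = 1/(924×2π×0.115×24) = 6.241×10^-5 K/W
R_carbon steel pipe wall = ln(120/115)/(2π×49.2×24) = 5.736×10^-6 K/W
R_expanded polystyrene = ln(160/120)/(2π×0.0327×24) = 0.05834 K/W
R_outer film = 1/(h_o·2πr_oL) = 1/(8.23×2π×0.16×24) = 0.005036 K/W
R_total = 0.06345 K/W
Q = ΔT/R_total = 76/0.06345

Q ≈ 1200 W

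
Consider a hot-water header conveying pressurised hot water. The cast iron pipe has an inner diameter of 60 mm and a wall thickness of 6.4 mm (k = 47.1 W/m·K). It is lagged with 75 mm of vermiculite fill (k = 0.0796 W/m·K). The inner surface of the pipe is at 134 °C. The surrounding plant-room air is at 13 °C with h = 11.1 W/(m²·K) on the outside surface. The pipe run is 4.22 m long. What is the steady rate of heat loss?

Per-layer cylindrical resistances, series-summed:
R_cast iron pipe wall = ln(36.4/30)/(2π×47.1×4.22) = 1.548×10^-4 K/W
R_vermiculite fill = ln(111.4/36.4)/(2π×0.0796×4.22) = 0.53 K/W
R_outer film = 1/(h_o·2πr_oL) = 1/(11.1×2π×0.1114×4.22) = 0.0305 K/W
R_total = 0.5606 K/W
Q = ΔT/R_total = 121/0.5606

Q ≈ 216 W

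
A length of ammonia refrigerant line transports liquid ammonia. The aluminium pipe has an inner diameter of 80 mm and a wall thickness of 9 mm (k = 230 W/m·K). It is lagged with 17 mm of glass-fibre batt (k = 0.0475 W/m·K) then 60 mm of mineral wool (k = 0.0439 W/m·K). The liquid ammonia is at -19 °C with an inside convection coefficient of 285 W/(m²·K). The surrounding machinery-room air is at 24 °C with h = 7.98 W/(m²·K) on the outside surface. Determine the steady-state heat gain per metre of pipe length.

Cylindrical conduction, so R = ln(r₂/r₁)/(2πkL) per layer, in series:
R_inner film = 1/(h_i·2πr₁L) = 1/(285×2π×0.04×1) = 0.01396 K/W
R_aluminium pipe wall = ln(49/40)/(2π×230×1) = 1.404×10^-4 K/W
R_glass-fibre batt = ln(66/49)/(2π×0.0475×1) = 0.9979 K/W
R_mineral wool = ln(126/66)/(2π×0.0439×1) = 2.344 K/W
R_outer film = 1/(h_o·2πr_oL) = 1/(7.98×2π×0.126×1) = 0.1583 K/W
R_total = 3.515 K/W
Q = ΔT/R_total = 43/3.515

q′ ≈ 12.2 W/m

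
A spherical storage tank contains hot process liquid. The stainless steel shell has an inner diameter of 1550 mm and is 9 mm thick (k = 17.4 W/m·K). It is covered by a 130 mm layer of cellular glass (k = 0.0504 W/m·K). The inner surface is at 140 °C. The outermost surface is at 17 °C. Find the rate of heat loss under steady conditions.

Radial (spherical) resistances in series:
R_stainless steel shell = (1/0.775 − 1/0.784)/(4π×17.4) = 6.774×10^-5 K/W
R_cellular glass = (1/0.784 − 1/0.914)/(4π×0.0504) = 0.2864 K/W
R_total = 0.2865 K/W
Q = ΔT/R_total = 123/0.2865

Q ≈ 429 W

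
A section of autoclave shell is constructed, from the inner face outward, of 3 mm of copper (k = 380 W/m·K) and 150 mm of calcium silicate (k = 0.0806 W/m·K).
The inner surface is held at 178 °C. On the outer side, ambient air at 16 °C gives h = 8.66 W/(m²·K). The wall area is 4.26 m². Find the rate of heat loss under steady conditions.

Series thermal resistances:
R_copper = L/(kA) = 0.003/(380×4.26) = 1.853×10^-6 K/W
R_calcium silicate = L/(kA) = 0.15/(0.0806×4.26) = 0.4369 K/W
R_outer film = 1/(h_o·A) = 1/(8.66×4.26) = 0.02711 K/W
R_total = 0.464 K/W
Q = ΔT / R_total = 162 / 0.464

Q ≈ 349 W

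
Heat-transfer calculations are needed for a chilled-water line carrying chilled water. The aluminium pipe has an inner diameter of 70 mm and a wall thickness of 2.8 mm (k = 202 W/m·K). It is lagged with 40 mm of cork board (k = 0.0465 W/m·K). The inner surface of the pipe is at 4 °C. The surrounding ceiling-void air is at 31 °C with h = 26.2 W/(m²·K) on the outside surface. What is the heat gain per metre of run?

q′ ≈ 10.6 W/m

Per-layer cylindrical resistances, series-summed:
R_aluminium pipe wall = ln(37.8/35)/(2π×202×1) = 6.064×10^-5 K/W
R_cork board = ln(77.8/37.8)/(2π×0.0465×1) = 2.471 K/W
R_outer film = 1/(h_o·2πr_oL) = 1/(26.2×2π×0.0778×1) = 0.07808 K/W
R_total = 2.549 K/W
Q = ΔT/R_total = 27/2.549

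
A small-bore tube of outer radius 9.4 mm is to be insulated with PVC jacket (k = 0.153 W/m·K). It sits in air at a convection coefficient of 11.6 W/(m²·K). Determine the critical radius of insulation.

For a cylinder r_cr = k/h = 0.153/11.6
r_cr = 13.2 mm; since the bare radius (9.4 mm) is below r_cr, adding a thin layer of insulation will *increase* heat loss.

r_cr ≈ 13.2 mm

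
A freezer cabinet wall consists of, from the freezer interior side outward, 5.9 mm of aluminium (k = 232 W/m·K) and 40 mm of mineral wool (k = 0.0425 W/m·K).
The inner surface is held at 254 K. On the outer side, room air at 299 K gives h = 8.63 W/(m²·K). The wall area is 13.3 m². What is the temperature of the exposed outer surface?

Using the resistance-network approach (series):
R_aluminium = L/(kA) = 0.0059/(232×13.3) = 1.912×10^-6 K/W
R_mineral wool = L/(kA) = 0.04/(0.0425×13.3) = 0.07077 K/W
R_outer film = 1/(h_o·A) = 1/(8.63×13.3) = 0.008712 K/W
R_total = 0.07948 K/W;  Q = ΔT/R_total = 45/0.07948 = 566.2 W
T_interface = T_inner + Q·ΣR(inner→interface) = 254 + 566×0.07077

T ≈ 294 K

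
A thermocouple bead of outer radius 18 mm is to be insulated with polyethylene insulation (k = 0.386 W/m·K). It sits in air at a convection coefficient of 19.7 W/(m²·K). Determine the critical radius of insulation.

For a sphere r_cr = 2k/h = 2×0.386/19.7
r_cr = 39.2 mm; since the bare radius (18 mm) is below r_cr, adding a thin layer of insulation will *increase* heat loss.

r_cr ≈ 39.2 mm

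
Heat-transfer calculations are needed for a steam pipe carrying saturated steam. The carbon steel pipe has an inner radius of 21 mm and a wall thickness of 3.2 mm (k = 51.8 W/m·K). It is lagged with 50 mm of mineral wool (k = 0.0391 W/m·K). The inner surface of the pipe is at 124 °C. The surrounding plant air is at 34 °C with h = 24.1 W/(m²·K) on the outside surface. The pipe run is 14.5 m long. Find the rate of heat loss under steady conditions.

For a radial system each layer contributes R = ln(r_out/r_in)/(2πkL); films add R = 1/(hA).
R_carbon steel pipe wall = ln(24.2/21)/(2π×51.8×14.5) = 3.005×10^-5 K/W
R_mineral wool = ln(74.2/24.2)/(2π×0.0391×14.5) = 0.3145 K/W
R_outer film = 1/(h_o·2πr_oL) = 1/(24.1×2π×0.0742×14.5) = 0.006138 K/W
R_total = 0.3207 K/W
Q = ΔT/R_total = 90/0.3207

Q ≈ 281 W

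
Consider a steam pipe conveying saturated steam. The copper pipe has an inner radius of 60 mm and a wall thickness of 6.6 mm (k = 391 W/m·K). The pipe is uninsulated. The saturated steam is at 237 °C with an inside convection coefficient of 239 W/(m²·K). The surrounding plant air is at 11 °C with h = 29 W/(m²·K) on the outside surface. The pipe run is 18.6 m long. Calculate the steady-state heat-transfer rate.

Per-layer cylindrical resistances, series-summed:
R_inner film = 1/(h_i·2πr₁L) = 1/(239×2π×0.06×18.6) = 5.967×10^-4 K/W
R_copper pipe wall = ln(66.6/60)/(2π×391×18.6) = 2.284×10^-6 K/W
R_outer film = 1/(h_o·2πr_oL) = 1/(29×2π×0.0666×18.6) = 0.00443 K/W
R_total = 0.005029 K/W
Q = ΔT/R_total = 226/0.005029

Q ≈ 44900 W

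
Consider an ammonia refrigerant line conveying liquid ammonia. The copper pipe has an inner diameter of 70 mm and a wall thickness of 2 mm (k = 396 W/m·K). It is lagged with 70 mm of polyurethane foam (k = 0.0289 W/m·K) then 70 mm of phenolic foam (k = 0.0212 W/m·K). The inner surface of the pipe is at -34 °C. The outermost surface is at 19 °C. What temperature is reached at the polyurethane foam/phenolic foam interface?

T ≈ -1.8 °C

Per-layer cylindrical resistances, series-summed:
R_copper pipe wall = ln(37/35)/(2π×396×1) = 2.233×10^-5 K/W
R_polyurethane foam = ln(107/37)/(2π×0.0289×1) = 5.848 K/W
R_phenolic foam = ln(177/107)/(2π×0.0212×1) = 3.779 K/W
R_total = 9.627 K/W
Q = ΔT/R_total = 53/9.627
Q = 5.51 W/m
T_interface = T_inner + Q·ΣR(inner→interface) = -34 + 5.51×5.848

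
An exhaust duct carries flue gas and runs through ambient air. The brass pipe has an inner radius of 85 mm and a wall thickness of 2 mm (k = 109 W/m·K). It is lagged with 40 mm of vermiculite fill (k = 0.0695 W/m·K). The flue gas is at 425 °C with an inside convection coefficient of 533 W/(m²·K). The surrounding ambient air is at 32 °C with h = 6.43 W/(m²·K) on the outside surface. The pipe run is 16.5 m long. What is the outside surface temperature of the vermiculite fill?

T ≈ 104 °C

Treating each annulus and film as a series resistance:
R_inner film = 1/(h_i·2πr₁L) = 1/(533×2π×0.085×16.5) = 2.129×10^-4 K/W
R_brass pipe wall = ln(87/85)/(2π×109×16.5) = 2.058×10^-6 K/W
R_vermiculite fill = ln(127/87)/(2π×0.0695×16.5) = 0.0525 K/W
R_outer film = 1/(h_o·2πr_oL) = 1/(6.43×2π×0.127×16.5) = 0.01181 K/W
R_total = 0.06453 K/W
Q = ΔT/R_total = 393/0.06453
Q = 6090 W
T_interface = T_inner − Q·ΣR(inner→interface) = 425 − 6090×0.05272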